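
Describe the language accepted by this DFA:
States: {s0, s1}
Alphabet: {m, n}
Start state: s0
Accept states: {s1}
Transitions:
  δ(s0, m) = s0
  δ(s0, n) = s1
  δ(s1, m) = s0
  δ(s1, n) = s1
Testing a few strings:
  'n' → accept
  'mn' → accept
  'mm' → reject
  'nn' → accept
State roles: s0=last symbol not n; s1=last symbol is n
All strings over {m,n} ending with n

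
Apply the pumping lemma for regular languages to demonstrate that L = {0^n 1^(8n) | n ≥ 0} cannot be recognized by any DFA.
Assume L is regular with pumping length p. Idea: pumping the 0-block breaks the 1:8 ratio.
Choose s = 0^p 1^(8p) (length 9p ≥ p). By the pumping lemma, s = xyz with |xy| ≤ p, |y| > 0, so y = 0^k with k ≥ 1. Then xy²z = 0^(p+k) 1^(8p). For this to be in L we would need 8p = 8(p+k), i.e. 8k = 0, contradicting k ≥ 1. So xy²z ∉ L.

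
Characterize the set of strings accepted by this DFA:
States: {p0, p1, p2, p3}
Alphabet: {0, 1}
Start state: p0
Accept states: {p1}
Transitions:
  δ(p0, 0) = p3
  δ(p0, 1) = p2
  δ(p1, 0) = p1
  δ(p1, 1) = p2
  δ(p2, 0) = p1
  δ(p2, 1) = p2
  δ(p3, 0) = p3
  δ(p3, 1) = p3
Testing a few strings:
  '1110' → accept
  '10' → accept
  '1' → reject
  '01' → reject
State roles: p0=no input read; p1=started with 1, last symbol 0; p2=started with 1, last symbol 1; p3=started with 0 (dead)
All binary strings that start with 1 and end with 0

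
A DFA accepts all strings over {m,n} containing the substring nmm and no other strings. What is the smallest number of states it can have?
By Myhill–Nerode, count the distinguishable equivalence classes: 4 classes — one per longest suffix of the input that is a prefix of 'nmm' (lengths 0 through 2), plus an absorbing 'already seen nmm' class.
4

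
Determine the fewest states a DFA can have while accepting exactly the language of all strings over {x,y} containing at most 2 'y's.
By Myhill–Nerode, count the distinguishable equivalence classes: 4 classes — having seen 0, 1, 2, or >2 copies of 'y'; counts 0 through 2 are accepting and >2 is dead.
4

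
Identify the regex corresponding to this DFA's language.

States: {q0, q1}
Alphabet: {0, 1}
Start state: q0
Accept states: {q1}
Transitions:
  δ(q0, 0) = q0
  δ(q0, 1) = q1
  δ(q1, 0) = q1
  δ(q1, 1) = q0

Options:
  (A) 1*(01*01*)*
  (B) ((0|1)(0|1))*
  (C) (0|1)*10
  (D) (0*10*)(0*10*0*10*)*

Check each option against the DFA on short strings; one disagreement eliminates an option:
  (A) 1*(01*01*)*: on ε the DFA stays in q0 and rejects (q0 ∉ Accept), but the regex matches it → eliminate
  (B) ((0|1)(0|1))*: on ε the DFA stays in q0 and rejects (q0 ∉ Accept), but the regex matches it → eliminate
  (C) (0|1)*10: on '1' the DFA goes q0 → q1 and accepts (q1 ∈ Accept), but the regex does not match it → eliminate
  (D) (0*10*)(0*10*0*10*)*: agrees with the DFA on every string of length ≤ 6
Only (D) is consistent with the DFA.
(D) (0*10*)(0*10*0*10*)*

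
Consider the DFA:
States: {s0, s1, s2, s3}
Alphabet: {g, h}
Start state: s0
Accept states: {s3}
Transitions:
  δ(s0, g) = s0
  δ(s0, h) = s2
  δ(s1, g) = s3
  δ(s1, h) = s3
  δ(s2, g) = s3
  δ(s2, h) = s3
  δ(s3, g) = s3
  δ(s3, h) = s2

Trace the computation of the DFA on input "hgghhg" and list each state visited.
read 'h': s0 → s2
  read 'g': s2 → s3
  read 'g': s3 → s3
  read 'h': s3 → s2
  read 'h': s2 → s3
  read 'g': s3 → s3
s0 -> s2 -> s3 -> s3 -> s2 -> s3 -> s3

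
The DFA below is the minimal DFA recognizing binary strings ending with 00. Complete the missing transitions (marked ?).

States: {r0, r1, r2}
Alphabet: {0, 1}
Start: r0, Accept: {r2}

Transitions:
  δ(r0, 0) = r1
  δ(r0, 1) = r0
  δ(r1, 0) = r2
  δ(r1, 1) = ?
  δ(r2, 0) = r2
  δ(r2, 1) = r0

From the language and accept set, identify what each state tracks — r0: last symbol not 0; r1: one trailing 0; r2: two trailing 0's.
Each missing δ(q, a) is the state matching the new tracked value after reading a.
δ(r1, 1) = r0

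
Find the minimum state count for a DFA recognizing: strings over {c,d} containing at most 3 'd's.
By Myhill–Nerode, count the distinguishable equivalence classes: 5 classes — having seen 0, 1, …, 3, or >3 copies of 'd'; counts 0 through 3 are accepting and >3 is dead.
5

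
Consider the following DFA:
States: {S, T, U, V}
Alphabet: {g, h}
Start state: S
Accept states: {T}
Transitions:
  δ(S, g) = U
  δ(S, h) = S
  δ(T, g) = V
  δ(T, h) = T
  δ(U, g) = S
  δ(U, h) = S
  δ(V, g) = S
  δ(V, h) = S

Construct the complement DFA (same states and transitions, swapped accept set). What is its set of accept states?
Complement accept states = All states \ Original accept states
= {S, T, U, V} \ {T}
{S, U, V}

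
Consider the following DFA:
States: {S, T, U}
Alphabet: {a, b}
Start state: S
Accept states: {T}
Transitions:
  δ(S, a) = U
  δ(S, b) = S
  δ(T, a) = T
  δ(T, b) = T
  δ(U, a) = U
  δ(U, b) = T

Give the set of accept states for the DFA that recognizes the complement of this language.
Complement accept states = All states \ Original accept states
= {S, T, U} \ {T}
{S, U}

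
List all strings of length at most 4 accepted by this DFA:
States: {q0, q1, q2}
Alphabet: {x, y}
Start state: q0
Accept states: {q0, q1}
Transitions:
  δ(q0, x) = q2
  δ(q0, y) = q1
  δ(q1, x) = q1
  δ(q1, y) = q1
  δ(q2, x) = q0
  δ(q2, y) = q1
ε, y, xx, xy, yx, yy, xxy, xyx, xyy, yxx, yxy, yyx, yyy, xxxx, xxxy, xxyx, xxyy, xyxx, xyxy, xyyx, xyyy, yxxx, yxxy, yxyx, yxyy, yyxx, yyxy, yyyx, yyyy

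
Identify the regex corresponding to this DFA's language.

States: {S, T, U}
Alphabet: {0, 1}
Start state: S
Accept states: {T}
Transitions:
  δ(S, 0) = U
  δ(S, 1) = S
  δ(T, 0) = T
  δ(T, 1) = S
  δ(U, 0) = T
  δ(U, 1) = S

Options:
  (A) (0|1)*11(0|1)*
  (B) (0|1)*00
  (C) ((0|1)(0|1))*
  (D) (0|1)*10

Check each option against the DFA on short strings; one disagreement eliminates an option:
  (A) (0|1)*11(0|1)*: on '00' the DFA goes S → U → T and accepts (T ∈ Accept), but the regex does not match it → eliminate
  (B) (0|1)*00: agrees with the DFA on every string of length ≤ 6
  (C) ((0|1)(0|1))*: on ε the DFA stays in S and rejects (S ∉ Accept), but the regex matches it → eliminate
  (D) (0|1)*10: on '00' the DFA goes S → U → T and accepts (T ∈ Accept), but the regex does not match it → eliminate
Only (B) is consistent with the DFA.
(B) (0|1)*00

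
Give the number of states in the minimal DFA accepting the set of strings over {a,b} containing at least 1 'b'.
By Myhill–Nerode, count the distinguishable equivalence classes: 2 classes — having seen 0, or ≥1 copies of 'b'; any two classes i < j (j ≤ 1) are distinguished by the string b^(1−j), which takes class j to 1 copy (accepted) but leaves class i below 1 (rejected).
2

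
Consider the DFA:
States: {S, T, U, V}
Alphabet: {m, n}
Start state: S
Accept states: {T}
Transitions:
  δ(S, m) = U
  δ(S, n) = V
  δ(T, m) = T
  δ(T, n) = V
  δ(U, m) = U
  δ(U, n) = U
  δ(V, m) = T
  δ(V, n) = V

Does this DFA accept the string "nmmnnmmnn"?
Processing string "nmmnnmmnn":
  S --n--> V
  V --m--> T
  T --m--> T
  T --n--> V
  V --n--> V
  V --m--> T
  T --m--> T
  T --n--> V
  V --n--> V
Final state: V
Accept states: {T}
No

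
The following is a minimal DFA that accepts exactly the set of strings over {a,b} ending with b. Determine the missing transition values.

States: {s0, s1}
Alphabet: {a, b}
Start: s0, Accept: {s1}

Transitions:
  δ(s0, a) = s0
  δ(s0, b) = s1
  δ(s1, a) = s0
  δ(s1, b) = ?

From the language and accept set, identify what each state tracks — s0: last symbol not b; s1: last symbol is b.
Each missing δ(q, a) is the state matching the new tracked value after reading a.
δ(s1, b) = s1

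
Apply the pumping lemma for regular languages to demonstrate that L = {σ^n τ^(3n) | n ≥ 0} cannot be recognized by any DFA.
Assume L is regular with pumping length p. Idea: pumping the σ-block breaks the 1:3 ratio.
Choose s = σ^p τ^(3p) (length 4p ≥ p). By the pumping lemma, s = xyz with |xy| ≤ p, |y| > 0, so y = σ^k with k ≥ 1. Then xy²z = σ^(p+k) τ^(3p). For this to be in L we would need 3p = 3(p+k), i.e. 3k = 0, contradicting k ≥ 1. So xy²z ∉ L.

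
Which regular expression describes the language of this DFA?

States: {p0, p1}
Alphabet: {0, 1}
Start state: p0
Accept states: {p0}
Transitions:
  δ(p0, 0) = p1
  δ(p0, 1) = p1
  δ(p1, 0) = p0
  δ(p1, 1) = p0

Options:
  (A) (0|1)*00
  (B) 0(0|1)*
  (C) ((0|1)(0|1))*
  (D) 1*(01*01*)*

Check each option against the DFA on short strings; one disagreement eliminates an option:
  (A) (0|1)*00: on ε the DFA stays in p0 and accepts (p0 ∈ Accept), but the regex does not match it → eliminate
  (B) 0(0|1)*: on ε the DFA stays in p0 and accepts (p0 ∈ Accept), but the regex does not match it → eliminate
  (C) ((0|1)(0|1))*: agrees with the DFA on every string of length ≤ 6
  (D) 1*(01*01*)*: on '1' the DFA goes p0 → p1 and rejects (p1 ∉ Accept), but the regex matches it → eliminate
Only (C) is consistent with the DFA.
(C) ((0|1)(0|1))*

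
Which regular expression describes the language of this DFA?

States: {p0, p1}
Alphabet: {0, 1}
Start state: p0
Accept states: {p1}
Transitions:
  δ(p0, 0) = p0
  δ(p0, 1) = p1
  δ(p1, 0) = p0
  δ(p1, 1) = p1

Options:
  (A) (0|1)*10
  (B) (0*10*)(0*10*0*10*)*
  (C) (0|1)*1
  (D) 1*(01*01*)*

Check each option against the DFA on short strings; one disagreement eliminates an option:
  (A) (0|1)*10: on '1' the DFA goes p0 → p1 and accepts (p1 ∈ Accept), but the regex does not match it → eliminate
  (B) (0*10*)(0*10*0*10*)*: on '10' the DFA goes p0 → p1 → p0 and rejects (p0 ∉ Accept), but the regex matches it → eliminate
  (C) (0|1)*1: agrees with the DFA on every string of length ≤ 6
  (D) 1*(01*01*)*: on ε the DFA stays in p0 and rejects (p0 ∉ Accept), but the regex matches it → eliminate
Only (C) is consistent with the DFA.
(C) (0|1)*1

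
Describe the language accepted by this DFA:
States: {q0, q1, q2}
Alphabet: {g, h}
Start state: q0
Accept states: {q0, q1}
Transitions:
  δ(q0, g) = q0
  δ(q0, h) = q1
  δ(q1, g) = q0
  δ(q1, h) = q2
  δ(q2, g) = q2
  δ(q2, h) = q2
Testing a few strings:
  'gggg' → accept
  'gg' → accept
  'ggh' → accept
  'h' → accept
State roles: q0=last symbol not h (ok); q1=last symbol h (ok); q2=saw hh (dead)
All strings over {g,h} with no two consecutive h's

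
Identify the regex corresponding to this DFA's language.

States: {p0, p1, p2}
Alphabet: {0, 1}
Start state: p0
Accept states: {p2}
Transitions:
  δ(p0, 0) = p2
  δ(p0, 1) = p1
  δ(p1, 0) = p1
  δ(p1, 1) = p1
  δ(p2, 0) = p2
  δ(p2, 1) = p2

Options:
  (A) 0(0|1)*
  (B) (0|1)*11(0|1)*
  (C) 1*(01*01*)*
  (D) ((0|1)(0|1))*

Check each option against the DFA on short strings; one disagreement eliminates an option:
  (A) 0(0|1)*: agrees with the DFA on every string of length ≤ 6
  (B) (0|1)*11(0|1)*: on '0' the DFA goes p0 → p2 and accepts (p2 ∈ Accept), but the regex does not match it → eliminate
  (C) 1*(01*01*)*: on ε the DFA stays in p0 and rejects (p0 ∉ Accept), but the regex matches it → eliminate
  (D) ((0|1)(0|1))*: on ε the DFA stays in p0 and rejects (p0 ∉ Accept), but the regex matches it → eliminate
Only (A) is consistent with the DFA.
(A) 0(0|1)*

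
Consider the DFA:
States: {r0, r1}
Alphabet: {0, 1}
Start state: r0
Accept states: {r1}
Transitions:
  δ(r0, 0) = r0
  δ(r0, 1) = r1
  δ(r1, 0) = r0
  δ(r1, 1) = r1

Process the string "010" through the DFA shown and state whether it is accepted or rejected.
Processing string "010":
  r0 --0--> r0
  r0 --1--> r1
  r1 --0--> r0
Final state: r0
Accept states: {r1}
No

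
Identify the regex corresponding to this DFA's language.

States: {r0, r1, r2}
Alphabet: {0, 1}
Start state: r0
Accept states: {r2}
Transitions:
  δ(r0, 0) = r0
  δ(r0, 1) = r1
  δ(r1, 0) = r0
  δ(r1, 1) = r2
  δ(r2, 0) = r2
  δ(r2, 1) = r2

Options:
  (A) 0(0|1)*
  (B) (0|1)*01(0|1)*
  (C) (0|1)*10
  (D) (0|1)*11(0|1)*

Check each option against the DFA on short strings; one disagreement eliminates an option:
  (A) 0(0|1)*: on '0' the DFA goes r0 → r0 and rejects (r0 ∉ Accept), but the regex matches it → eliminate
  (B) (0|1)*01(0|1)*: on '01' the DFA goes r0 → r0 → r1 and rejects (r1 ∉ Accept), but the regex matches it → eliminate
  (C) (0|1)*10: on '10' the DFA goes r0 → r1 → r0 and rejects (r0 ∉ Accept), but the regex matches it → eliminate
  (D) (0|1)*11(0|1)*: agrees with the DFA on every string of length ≤ 6
Only (D) is consistent with the DFA.
(D) (0|1)*11(0|1)*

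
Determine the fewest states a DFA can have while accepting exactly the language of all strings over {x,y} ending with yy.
By Myhill–Nerode, count the distinguishable equivalence classes: 3 classes — one per longest suffix of the input that is a prefix of 'yy' (lengths 0 through 2); only the length-2 class is accepting.
3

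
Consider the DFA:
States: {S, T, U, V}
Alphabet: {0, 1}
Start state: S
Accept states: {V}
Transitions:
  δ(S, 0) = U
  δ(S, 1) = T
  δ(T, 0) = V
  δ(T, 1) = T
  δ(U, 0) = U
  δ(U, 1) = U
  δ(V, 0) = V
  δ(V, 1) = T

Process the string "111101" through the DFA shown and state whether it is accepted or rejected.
Processing string "111101":
  S --1--> T
  T --1--> T
  T --1--> T
  T --1--> T
  T --0--> V
  V --1--> T
Final state: T
Accept states: {V}
No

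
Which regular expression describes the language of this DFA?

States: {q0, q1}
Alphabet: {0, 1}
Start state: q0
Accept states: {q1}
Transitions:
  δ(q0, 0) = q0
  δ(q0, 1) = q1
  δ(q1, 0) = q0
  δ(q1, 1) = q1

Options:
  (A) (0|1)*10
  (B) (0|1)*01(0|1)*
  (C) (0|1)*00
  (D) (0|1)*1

Check each option against the DFA on short strings; one disagreement eliminates an option:
  (A) (0|1)*10: on '1' the DFA goes q0 → q1 and accepts (q1 ∈ Accept), but the regex does not match it → eliminate
  (B) (0|1)*01(0|1)*: on '1' the DFA goes q0 → q1 and accepts (q1 ∈ Accept), but the regex does not match it → eliminate
  (C) (0|1)*00: on '1' the DFA goes q0 → q1 and accepts (q1 ∈ Accept), but the regex does not match it → eliminate
  (D) (0|1)*1: agrees with the DFA on every string of length ≤ 6
Only (D) is consistent with the DFA.
(D) (0|1)*1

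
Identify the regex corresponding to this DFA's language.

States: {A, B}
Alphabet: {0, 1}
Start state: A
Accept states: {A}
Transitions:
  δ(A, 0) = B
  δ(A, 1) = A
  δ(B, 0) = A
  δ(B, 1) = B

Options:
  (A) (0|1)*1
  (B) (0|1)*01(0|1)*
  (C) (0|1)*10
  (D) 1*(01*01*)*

Check each option against the DFA on short strings; one disagreement eliminates an option:
  (A) (0|1)*1: on ε the DFA stays in A and accepts (A ∈ Accept), but the regex does not match it → eliminate
  (B) (0|1)*01(0|1)*: on ε the DFA stays in A and accepts (A ∈ Accept), but the regex does not match it → eliminate
  (C) (0|1)*10: on ε the DFA stays in A and accepts (A ∈ Accept), but the regex does not match it → eliminate
  (D) 1*(01*01*)*: agrees with the DFA on every string of length ≤ 6
Only (D) is consistent with the DFA.
(D) 1*(01*01*)*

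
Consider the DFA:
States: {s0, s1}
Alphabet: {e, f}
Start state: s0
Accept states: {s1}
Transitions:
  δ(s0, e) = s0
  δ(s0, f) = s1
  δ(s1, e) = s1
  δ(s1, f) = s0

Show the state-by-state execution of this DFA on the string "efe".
read 'e': s0 → s0
  read 'f': s0 → s1
  read 'e': s1 → s1
s0 -> s0 -> s1 -> s1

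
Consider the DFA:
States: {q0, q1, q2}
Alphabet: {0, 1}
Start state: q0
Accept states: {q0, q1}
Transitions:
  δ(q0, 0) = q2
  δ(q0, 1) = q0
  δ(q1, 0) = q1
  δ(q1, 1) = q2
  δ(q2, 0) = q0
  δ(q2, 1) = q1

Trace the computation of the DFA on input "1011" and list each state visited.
read '1': q0 → q0
  read '0': q0 → q2
  read '1': q2 → q1
  read '1': q1 → q2
q0 -> q0 -> q2 -> q1 -> q2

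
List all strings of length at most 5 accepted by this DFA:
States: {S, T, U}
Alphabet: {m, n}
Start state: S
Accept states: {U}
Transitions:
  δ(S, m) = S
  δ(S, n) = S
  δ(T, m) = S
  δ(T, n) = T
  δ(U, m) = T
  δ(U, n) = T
None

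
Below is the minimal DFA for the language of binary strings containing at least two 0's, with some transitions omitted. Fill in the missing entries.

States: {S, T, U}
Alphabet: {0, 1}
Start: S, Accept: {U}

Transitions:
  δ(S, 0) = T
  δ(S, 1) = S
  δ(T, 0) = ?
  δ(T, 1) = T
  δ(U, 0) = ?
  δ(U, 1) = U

From the language and accept set, identify what each state tracks — S: zero 0's seen; T: one 0 seen; U: ≥ two 0's seen.
Each missing δ(q, a) is the state matching the new tracked value after reading a.
δ(T, 0) = U; δ(U, 0) = U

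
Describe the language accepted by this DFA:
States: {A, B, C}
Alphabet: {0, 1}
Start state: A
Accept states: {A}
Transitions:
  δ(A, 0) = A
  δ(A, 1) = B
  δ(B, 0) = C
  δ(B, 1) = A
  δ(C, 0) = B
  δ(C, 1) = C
Testing a few strings:
  '1' → reject
  '001' → reject
  '100' → reject
  '10' → reject
State roles: A=value ≡ 0 (mod 3); B=value ≡ 1 (mod 3); C=value ≡ 2 (mod 3)
All binary strings representing a multiple of 3 (read in base 2; leading zeros allowed and ε counts as 0)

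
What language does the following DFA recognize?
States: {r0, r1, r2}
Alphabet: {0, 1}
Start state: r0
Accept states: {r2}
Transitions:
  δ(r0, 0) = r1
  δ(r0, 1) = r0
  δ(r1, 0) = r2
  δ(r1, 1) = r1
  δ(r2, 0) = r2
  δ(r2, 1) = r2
Testing a few strings:
  '11' → reject
  '1100' → accept
  '1' → reject
  '110' → reject
State roles: r0=zero 0's seen; r1=one 0 seen; r2=≥ two 0's seen
All binary strings containing at least two 0's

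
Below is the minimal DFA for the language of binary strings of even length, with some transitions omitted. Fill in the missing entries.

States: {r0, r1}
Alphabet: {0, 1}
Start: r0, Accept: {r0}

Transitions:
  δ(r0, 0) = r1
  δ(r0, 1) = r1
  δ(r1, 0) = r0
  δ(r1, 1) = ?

From the language and accept set, identify what each state tracks — r0: even length so far; r1: odd length so far.
Each missing δ(q, a) is the state matching the new tracked value after reading a.
δ(r1, 1) = r0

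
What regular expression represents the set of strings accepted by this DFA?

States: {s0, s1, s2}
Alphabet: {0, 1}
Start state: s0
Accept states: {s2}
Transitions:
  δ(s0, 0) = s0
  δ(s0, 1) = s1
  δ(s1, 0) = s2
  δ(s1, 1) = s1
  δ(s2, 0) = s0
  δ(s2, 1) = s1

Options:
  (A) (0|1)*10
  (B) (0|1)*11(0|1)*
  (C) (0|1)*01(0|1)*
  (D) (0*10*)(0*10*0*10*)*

Check each option against the DFA on short strings; one disagreement eliminates an option:
  (A) (0|1)*10: agrees with the DFA on every string of length ≤ 6
  (B) (0|1)*11(0|1)*: on '10' the DFA goes s0 → s1 → s2 and accepts (s2 ∈ Accept), but the regex does not match it → eliminate
  (C) (0|1)*01(0|1)*: on '01' the DFA goes s0 → s0 → s1 and rejects (s1 ∉ Accept), but the regex matches it → eliminate
  (D) (0*10*)(0*10*0*10*)*: on '1' the DFA goes s0 → s1 and rejects (s1 ∉ Accept), but the regex matches it → eliminate
Only (A) is consistent with the DFA.
(A) (0|1)*10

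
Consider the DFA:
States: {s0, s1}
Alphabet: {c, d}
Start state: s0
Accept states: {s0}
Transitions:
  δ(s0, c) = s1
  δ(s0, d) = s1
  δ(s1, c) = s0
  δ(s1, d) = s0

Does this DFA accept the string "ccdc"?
Processing string "ccdc":
  s0 --c--> s1
  s1 --c--> s0
  s0 --d--> s1
  s1 --c--> s0
Final state: s0
Accept states: {s0}
Yes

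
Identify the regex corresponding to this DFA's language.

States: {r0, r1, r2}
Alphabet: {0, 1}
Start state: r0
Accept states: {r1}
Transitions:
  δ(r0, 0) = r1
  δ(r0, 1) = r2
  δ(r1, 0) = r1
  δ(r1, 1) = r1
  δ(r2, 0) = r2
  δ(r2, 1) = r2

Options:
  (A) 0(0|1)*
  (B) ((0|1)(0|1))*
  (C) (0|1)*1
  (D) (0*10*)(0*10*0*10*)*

Check each option against the DFA on short strings; one disagreement eliminates an option:
  (A) 0(0|1)*: agrees with the DFA on every string of length ≤ 6
  (B) ((0|1)(0|1))*: on ε the DFA stays in r0 and rejects (r0 ∉ Accept), but the regex matches it → eliminate
  (C) (0|1)*1: on '0' the DFA goes r0 → r1 and accepts (r1 ∈ Accept), but the regex does not match it → eliminate
  (D) (0*10*)(0*10*0*10*)*: on '0' the DFA goes r0 → r1 and accepts (r1 ∈ Accept), but the regex does not match it → eliminate
Only (A) is consistent with the DFA.
(A) 0(0|1)*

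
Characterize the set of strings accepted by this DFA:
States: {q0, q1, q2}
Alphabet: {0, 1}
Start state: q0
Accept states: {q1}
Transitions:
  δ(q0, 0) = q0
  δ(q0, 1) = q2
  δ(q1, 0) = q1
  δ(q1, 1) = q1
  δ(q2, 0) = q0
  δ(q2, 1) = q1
Testing a few strings:
  '010' → reject
  '0010' → reject
  '0001' → reject
  '011' → accept
State roles: q0=no progress toward 11; q1=substring 11 seen; q2=one trailing 1
All binary strings containing the substring 11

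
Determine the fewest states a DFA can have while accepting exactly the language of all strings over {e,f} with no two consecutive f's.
By Myhill–Nerode, count the distinguishable equivalence classes: three classes — safe with last≠f / safe with last=f / ff seen (dead).
3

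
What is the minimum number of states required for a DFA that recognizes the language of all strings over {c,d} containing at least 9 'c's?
By Myhill–Nerode, count the distinguishable equivalence classes: 10 classes — having seen 0, 1, …, 8, or ≥9 copies of 'c'; any two classes i < j (j ≤ 9) are distinguished by the string c^(9−j), which takes class j to 9 copies (accepted) but leaves class i below 9 (rejected).
10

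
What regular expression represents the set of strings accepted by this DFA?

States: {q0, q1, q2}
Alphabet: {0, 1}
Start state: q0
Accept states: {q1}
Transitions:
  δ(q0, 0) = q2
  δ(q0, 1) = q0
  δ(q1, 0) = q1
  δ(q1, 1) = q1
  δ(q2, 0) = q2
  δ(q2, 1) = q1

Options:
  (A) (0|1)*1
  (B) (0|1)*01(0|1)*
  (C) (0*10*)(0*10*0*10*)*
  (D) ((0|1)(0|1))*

Check each option against the DFA on short strings; one disagreement eliminates an option:
  (A) (0|1)*1: on '1' the DFA goes q0 → q0 and rejects (q0 ∉ Accept), but the regex matches it → eliminate
  (B) (0|1)*01(0|1)*: agrees with the DFA on every string of length ≤ 6
  (C) (0*10*)(0*10*0*10*)*: on '1' the DFA goes q0 → q0 and rejects (q0 ∉ Accept), but the regex matches it → eliminate
  (D) ((0|1)(0|1))*: on ε the DFA stays in q0 and rejects (q0 ∉ Accept), but the regex matches it → eliminate
Only (B) is consistent with the DFA.
(B) (0|1)*01(0|1)*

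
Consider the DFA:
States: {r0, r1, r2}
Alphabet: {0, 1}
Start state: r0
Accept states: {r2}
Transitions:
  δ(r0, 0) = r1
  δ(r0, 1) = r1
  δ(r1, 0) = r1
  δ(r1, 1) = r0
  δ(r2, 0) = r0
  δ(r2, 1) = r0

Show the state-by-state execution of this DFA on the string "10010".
read '1': r0 → r1
  read '0': r1 → r1
  read '0': r1 → r1
  read '1': r1 → r0
  read '0': r0 → r1
r0 -> r1 -> r1 -> r1 -> r0 -> r1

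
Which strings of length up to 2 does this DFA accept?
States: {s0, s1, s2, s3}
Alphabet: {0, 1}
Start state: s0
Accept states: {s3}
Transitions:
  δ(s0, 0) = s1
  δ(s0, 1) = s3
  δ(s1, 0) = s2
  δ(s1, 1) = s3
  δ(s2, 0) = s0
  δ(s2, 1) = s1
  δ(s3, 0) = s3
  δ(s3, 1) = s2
1, 01, 10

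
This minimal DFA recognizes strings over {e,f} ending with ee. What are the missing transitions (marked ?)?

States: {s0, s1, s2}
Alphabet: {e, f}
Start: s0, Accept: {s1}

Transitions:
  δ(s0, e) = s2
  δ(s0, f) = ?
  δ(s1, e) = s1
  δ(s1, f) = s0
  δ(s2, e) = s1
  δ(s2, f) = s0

From the language and accept set, identify what each state tracks — s0: last symbol not e; s1: two trailing e's; s2: one trailing e.
Each missing δ(q, a) is the state matching the new tracked value after reading a.
δ(s0, f) = s0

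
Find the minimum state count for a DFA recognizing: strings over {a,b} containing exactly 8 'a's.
By Myhill–Nerode, count the distinguishable equivalence classes: 10 classes — having seen 0, 1, …, 8, or >8 copies of 'a'; the count-8 class is the only accepting one and >8 is dead.
10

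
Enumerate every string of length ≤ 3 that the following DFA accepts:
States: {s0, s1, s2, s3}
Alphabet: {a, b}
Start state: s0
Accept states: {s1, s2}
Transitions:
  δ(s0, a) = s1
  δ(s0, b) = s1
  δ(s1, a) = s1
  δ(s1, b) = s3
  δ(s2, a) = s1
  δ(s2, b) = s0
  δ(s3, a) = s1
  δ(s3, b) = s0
a, b, aa, ba, aaa, aba, baa, bba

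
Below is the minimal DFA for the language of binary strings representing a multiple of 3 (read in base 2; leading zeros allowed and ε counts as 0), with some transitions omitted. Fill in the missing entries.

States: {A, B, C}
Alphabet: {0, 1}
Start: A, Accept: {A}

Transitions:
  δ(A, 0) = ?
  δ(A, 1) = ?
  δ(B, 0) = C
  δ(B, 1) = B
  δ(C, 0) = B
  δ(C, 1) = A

From the language and accept set, identify what each state tracks — A: value ≡ 0 (mod 3); B: value ≡ 2 (mod 3); C: value ≡ 1 (mod 3).
Each missing δ(q, a) is the state matching the new tracked value after reading a.
δ(A, 0) = A; δ(A, 1) = C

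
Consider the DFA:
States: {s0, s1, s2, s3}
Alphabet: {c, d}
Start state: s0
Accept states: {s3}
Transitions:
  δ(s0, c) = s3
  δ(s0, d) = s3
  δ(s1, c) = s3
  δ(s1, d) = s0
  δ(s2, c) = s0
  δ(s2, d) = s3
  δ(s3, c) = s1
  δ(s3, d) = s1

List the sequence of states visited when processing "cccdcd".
read 'c': s0 → s3
  read 'c': s3 → s1
  read 'c': s1 → s3
  read 'd': s3 → s1
  read 'c': s1 → s3
  read 'd': s3 → s1
s0 -> s3 -> s1 -> s3 -> s1 -> s3 -> s1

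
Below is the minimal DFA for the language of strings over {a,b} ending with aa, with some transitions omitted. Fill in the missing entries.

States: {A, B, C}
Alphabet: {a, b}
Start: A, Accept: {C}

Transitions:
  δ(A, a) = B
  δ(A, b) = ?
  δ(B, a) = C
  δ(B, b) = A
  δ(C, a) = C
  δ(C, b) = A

From the language and accept set, identify what each state tracks — A: last symbol not a; B: one trailing a; C: two trailing a's.
Each missing δ(q, a) is the state matching the new tracked value after reading a.
δ(A, b) = A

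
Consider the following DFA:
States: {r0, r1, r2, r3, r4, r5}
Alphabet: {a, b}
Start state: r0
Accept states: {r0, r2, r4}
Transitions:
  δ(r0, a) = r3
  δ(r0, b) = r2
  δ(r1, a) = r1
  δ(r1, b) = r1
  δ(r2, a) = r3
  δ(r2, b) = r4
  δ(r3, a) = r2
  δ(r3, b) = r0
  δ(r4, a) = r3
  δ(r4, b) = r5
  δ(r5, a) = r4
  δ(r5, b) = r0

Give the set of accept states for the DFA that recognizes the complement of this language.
Complement accept states = All states \ Original accept states
= {r0, r1, r2, r3, r4, r5} \ {r0, r2, r4}
{r1, r3, r5}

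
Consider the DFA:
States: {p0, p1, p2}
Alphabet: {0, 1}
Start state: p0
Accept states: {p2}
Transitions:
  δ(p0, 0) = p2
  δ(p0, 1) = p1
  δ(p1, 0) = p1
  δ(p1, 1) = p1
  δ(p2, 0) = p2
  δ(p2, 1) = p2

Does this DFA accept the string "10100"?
Processing string "10100":
  p0 --1--> p1
  p1 --0--> p1
  p1 --1--> p1
  p1 --0--> p1
  p1 --0--> p1
Final state: p1
Accept states: {p2}
No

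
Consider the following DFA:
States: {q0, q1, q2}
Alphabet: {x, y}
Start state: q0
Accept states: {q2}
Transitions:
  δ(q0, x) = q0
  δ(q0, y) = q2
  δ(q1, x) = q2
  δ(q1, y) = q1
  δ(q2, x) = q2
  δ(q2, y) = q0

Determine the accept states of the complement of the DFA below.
Complement accept states = All states \ Original accept states
= {q0, q1, q2} \ {q2}
{q0, q1}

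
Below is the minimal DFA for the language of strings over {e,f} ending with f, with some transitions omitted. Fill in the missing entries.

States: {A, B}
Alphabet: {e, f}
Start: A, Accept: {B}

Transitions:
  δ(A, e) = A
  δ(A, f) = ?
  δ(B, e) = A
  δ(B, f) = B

From the language and accept set, identify what each state tracks — A: last symbol not f; B: last symbol is f.
Each missing δ(q, a) is the state matching the new tracked value after reading a.
δ(A, f) = B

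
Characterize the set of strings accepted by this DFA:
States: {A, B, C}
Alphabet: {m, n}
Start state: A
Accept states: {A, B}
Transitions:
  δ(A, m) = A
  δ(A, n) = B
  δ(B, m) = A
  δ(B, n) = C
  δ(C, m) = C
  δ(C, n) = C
Testing a few strings:
  'm' → accept
  'mnnn' → reject
  'mm' → accept
  'nn' → reject
State roles: A=last symbol not n (ok); B=last symbol n (ok); C=saw nn (dead)
All strings over {m,n} with no two consecutive n's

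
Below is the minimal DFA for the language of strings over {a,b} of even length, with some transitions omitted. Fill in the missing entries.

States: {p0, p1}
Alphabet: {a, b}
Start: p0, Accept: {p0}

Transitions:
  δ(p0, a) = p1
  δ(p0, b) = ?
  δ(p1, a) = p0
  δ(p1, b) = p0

From the language and accept set, identify what each state tracks — p0: even length so far; p1: odd length so far.
Each missing δ(q, a) is the state matching the new tracked value after reading a.
δ(p0, b) = p1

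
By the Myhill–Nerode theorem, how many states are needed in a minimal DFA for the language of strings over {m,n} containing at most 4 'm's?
By Myhill–Nerode, count the distinguishable equivalence classes: 6 classes — having seen 0, 1, …, 4, or >4 copies of 'm'; counts 0 through 4 are accepting and >4 is dead.
6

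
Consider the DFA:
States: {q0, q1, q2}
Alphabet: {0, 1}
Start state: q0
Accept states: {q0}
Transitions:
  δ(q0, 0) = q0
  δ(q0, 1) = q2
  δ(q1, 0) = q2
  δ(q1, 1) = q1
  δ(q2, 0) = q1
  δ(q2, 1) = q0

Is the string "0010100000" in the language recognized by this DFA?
Processing string "0010100000":
  q0 --0--> q0
  q0 --0--> q0
  q0 --1--> q2
  q2 --0--> q1
  q1 --1--> q1
  q1 --0--> q2
  q2 --0--> q1
  q1 --0--> q2
  q2 --0--> q1
  q1 --0--> q2
Final state: q2
Accept states: {q0}
No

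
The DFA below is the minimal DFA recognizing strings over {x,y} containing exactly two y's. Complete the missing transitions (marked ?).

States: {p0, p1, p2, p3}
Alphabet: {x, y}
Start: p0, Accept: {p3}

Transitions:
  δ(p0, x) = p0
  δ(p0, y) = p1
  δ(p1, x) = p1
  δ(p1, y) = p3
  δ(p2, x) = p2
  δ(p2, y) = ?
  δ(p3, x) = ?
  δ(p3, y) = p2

From the language and accept set, identify what each state tracks — p0: zero y's; p1: one y; p2: ≥ three y's (dead); p3: two y's.
Each missing δ(q, a) is the state matching the new tracked value after reading a.
δ(p2, y) = p2; δ(p3, x) = p3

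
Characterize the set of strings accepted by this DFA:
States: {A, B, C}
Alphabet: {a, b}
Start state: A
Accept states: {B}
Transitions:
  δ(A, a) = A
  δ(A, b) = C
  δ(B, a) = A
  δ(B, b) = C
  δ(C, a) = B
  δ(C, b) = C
Testing a few strings:
  'baaa' → reject
  'bbb' → reject
  'b' → reject
  'a' → reject
State roles: A=no suffix match; B=suffix is ba; C=one trailing b
All strings over {a,b} ending with ba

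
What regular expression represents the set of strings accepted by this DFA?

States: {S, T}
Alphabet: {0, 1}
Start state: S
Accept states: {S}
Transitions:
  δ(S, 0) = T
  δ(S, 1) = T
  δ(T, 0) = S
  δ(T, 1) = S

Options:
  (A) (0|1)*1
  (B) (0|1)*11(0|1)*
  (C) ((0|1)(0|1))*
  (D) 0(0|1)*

Check each option against the DFA on short strings; one disagreement eliminates an option:
  (A) (0|1)*1: on ε the DFA stays in S and accepts (S ∈ Accept), but the regex does not match it → eliminate
  (B) (0|1)*11(0|1)*: on ε the DFA stays in S and accepts (S ∈ Accept), but the regex does not match it → eliminate
  (C) ((0|1)(0|1))*: agrees with the DFA on every string of length ≤ 6
  (D) 0(0|1)*: on ε the DFA stays in S and accepts (S ∈ Accept), but the regex does not match it → eliminate
Only (C) is consistent with the DFA.
(C) ((0|1)(0|1))*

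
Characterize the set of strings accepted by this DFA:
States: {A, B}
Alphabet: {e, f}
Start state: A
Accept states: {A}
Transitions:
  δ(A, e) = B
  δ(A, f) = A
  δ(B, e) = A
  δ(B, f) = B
Testing a few strings:
  'e' → reject
  'ef' → reject
  'ee' → accept
  'fff' → accept
State roles: A=even number of e's so far; B=odd number of e's so far
All strings over {e,f} with an even number of e's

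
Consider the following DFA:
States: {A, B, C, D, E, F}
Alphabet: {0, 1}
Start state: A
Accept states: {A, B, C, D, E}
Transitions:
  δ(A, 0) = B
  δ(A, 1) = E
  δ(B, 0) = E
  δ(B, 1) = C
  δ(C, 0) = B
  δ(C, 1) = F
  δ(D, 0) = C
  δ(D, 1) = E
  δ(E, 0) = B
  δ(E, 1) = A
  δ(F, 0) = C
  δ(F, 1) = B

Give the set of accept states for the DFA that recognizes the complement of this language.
Complement accept states = All states \ Original accept states
= {A, B, C, D, E, F} \ {A, B, C, D, E}
{F}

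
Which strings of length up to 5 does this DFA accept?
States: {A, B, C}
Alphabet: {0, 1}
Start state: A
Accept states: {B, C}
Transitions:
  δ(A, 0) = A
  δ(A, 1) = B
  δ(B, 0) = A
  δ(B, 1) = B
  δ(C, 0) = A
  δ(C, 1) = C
1, 01, 11, 001, 011, 101, 111, 0001, 0011, 0101, 0111, 1001, 1011, 1101, 1111, 00001, 00011, 00101, 00111, 01001, 01011, 01101, 01111, 10001, 10011, 10101, 10111, 11001, 11011, 11101, 11111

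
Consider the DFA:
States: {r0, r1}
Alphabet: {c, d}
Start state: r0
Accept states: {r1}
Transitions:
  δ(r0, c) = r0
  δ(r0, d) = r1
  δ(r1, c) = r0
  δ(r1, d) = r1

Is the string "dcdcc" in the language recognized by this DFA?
Processing string "dcdcc":
  r0 --d--> r1
  r1 --c--> r0
  r0 --d--> r1
  r1 --c--> r0
  r0 --c--> r0
Final state: r0
Accept states: {r1}
No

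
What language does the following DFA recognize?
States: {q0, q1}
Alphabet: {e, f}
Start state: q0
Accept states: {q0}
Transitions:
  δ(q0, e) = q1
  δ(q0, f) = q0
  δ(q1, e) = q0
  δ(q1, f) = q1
Testing a few strings:
  'fff' → accept
  'eff' → reject
  'ef' → reject
  'eee' → reject
State roles: q0=even number of e's so far; q1=odd number of e's so far
All strings over {e,f} with an even number of e's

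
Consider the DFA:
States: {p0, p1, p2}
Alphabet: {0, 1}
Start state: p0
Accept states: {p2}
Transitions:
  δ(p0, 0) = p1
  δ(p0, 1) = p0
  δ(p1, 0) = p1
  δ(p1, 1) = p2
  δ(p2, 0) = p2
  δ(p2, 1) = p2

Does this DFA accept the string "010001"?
Processing string "010001":
  p0 --0--> p1
  p1 --1--> p2
  p2 --0--> p2
  p2 --0--> p2
  p2 --0--> p2
  p2 --1--> p2
Final state: p2
Accept states: {p2}
Yes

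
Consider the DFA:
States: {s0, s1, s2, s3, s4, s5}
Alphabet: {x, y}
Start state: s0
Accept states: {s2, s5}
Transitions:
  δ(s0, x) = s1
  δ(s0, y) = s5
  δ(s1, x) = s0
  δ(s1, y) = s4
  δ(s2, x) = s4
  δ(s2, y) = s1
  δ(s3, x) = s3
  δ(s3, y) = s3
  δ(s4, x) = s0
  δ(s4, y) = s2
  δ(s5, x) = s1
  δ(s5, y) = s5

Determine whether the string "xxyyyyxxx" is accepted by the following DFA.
Processing string "xxyyyyxxx":
  s0 --x--> s1
  s1 --x--> s0
  s0 --y--> s5
  s5 --y--> s5
  s5 --y--> s5
  s5 --y--> s5
  s5 --x--> s1
  s1 --x--> s0
  s0 --x--> s1
Final state: s1
Accept states: {s2, s5}
No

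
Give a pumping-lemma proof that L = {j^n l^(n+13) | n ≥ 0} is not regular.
Assume L is regular with pumping length p. Idea: pumping the j-block breaks the fixed offset of 13.
Choose s = j^p l^(p+13) ∈ L. By the pumping lemma, s = xyz with |xy| ≤ p, |y| > 0, so y = j^k with k ≥ 1. Then xy²z = j^(p+k) l^(p+13). For this to be in L we would need p+13 = (p+k)+13, i.e. k = 0, contradicting k ≥ 1. So xy²z ∉ L.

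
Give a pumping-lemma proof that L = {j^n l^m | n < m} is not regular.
Assume L is regular with pumping length p. Idea: pumping up the j-block makes the j-count reach the l-count.
Choose s = j^p l^(p+1) ∈ L. By the pumping lemma, s = xyz with |xy| ≤ p, |y| > 0, so y = j^k with k ≥ 1. Then xy²z = j^(p+k) l^(p+1). Since p+k ≥ p+1, the number of j's is no longer strictly less than the number of l's, so xy²z ∉ L.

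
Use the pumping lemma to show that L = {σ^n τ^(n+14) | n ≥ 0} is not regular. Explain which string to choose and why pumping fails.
Assume L is regular with pumping length p. Idea: pumping the σ-block breaks the fixed offset of 14.
Choose s = σ^p τ^(p+14) ∈ L. By the pumping lemma, s = xyz with |xy| ≤ p, |y| > 0, so y = σ^k with k ≥ 1. Then xy²z = σ^(p+k) τ^(p+14). For this to be in L we would need p+14 = (p+k)+14, i.e. k = 0, contradicting k ≥ 1. So xy²z ∉ L.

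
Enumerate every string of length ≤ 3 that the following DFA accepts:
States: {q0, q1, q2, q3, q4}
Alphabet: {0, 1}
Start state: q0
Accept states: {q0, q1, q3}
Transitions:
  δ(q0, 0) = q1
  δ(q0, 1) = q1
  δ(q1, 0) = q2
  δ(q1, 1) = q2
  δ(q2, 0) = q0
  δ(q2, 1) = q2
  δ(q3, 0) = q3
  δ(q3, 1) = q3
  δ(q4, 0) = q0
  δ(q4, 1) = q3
ε, 0, 1, 000, 010, 100, 110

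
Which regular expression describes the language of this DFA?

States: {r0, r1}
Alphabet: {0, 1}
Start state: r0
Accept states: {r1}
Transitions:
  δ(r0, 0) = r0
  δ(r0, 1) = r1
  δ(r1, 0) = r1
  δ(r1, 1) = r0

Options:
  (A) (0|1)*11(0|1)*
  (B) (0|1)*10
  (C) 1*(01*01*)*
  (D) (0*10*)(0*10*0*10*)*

Check each option against the DFA on short strings; one disagreement eliminates an option:
  (A) (0|1)*11(0|1)*: on '1' the DFA goes r0 → r1 and accepts (r1 ∈ Accept), but the regex does not match it → eliminate
  (B) (0|1)*10: on '1' the DFA goes r0 → r1 and accepts (r1 ∈ Accept), but the regex does not match it → eliminate
  (C) 1*(01*01*)*: on ε the DFA stays in r0 and rejects (r0 ∉ Accept), but the regex matches it → eliminate
  (D) (0*10*)(0*10*0*10*)*: agrees with the DFA on every string of length ≤ 6
Only (D) is consistent with the DFA.
(D) (0*10*)(0*10*0*10*)*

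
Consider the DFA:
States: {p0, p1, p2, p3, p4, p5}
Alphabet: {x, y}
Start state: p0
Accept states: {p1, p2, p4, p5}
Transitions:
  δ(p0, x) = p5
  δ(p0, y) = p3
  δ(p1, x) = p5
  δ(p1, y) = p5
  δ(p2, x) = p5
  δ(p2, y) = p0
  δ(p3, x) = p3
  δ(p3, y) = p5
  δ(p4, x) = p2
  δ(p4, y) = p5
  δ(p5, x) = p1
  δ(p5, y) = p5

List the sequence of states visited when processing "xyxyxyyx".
read 'x': p0 → p5
  read 'y': p5 → p5
  read 'x': p5 → p1
  read 'y': p1 → p5
  read 'x': p5 → p1
  read 'y': p1 → p5
  read 'y': p5 → p5
  read 'x': p5 → p1
p0 -> p5 -> p5 -> p1 -> p5 -> p1 -> p5 -> p5 -> p1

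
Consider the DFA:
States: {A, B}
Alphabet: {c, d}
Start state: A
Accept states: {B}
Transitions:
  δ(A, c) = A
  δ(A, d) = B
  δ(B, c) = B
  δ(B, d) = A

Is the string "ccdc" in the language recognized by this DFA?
Processing string "ccdc":
  A --c--> A
  A --c--> A
  A --d--> B
  B --c--> B
Final state: B
Accept states: {B}
Yes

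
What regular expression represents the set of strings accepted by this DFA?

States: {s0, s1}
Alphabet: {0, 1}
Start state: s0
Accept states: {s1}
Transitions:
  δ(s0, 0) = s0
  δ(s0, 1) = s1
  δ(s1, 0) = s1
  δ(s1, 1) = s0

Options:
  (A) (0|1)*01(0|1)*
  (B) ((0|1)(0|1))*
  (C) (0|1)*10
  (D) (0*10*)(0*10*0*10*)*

Check each option against the DFA on short strings; one disagreement eliminates an option:
  (A) (0|1)*01(0|1)*: on '1' the DFA goes s0 → s1 and accepts (s1 ∈ Accept), but the regex does not match it → eliminate
  (B) ((0|1)(0|1))*: on ε the DFA stays in s0 and rejects (s0 ∉ Accept), but the regex matches it → eliminate
  (C) (0|1)*10: on '1' the DFA goes s0 → s1 and accepts (s1 ∈ Accept), but the regex does not match it → eliminate
  (D) (0*10*)(0*10*0*10*)*: agrees with the DFA on every string of length ≤ 6
Only (D) is consistent with the DFA.
(D) (0*10*)(0*10*0*10*)*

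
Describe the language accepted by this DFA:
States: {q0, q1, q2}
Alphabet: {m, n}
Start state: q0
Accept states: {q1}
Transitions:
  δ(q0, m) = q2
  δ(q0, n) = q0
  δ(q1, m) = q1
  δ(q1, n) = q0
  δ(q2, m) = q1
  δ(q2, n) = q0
Testing a few strings:
  'mmm' → accept
  'mm' → accept
  'mmmm' → accept
  'nm' → reject
State roles: q0=last symbol not m; q1=two trailing m's; q2=one trailing m
All strings over {m,n} ending with mm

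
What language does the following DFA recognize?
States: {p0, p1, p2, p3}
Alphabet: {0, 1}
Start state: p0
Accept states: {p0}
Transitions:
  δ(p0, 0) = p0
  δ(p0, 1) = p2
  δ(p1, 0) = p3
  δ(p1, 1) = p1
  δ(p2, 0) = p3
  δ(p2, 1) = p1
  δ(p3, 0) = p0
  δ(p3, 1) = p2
Testing a few strings:
  '001' → reject
  '110' → reject
  '0011' → reject
  '010' → reject
State roles: p0=value ≡ 0 (mod 4); p1=value ≡ 3 (mod 4); p2=value ≡ 1 (mod 4); p3=value ≡ 2 (mod 4)
All binary strings representing a multiple of 4 (read in base 2; leading zeros allowed and ε counts as 0)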